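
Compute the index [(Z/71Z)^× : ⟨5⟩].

By Lagrange's theorem, ord_71(5) divides φ(71) = 71 − 1 = 70 = 2 · 5 · 7.
Divisors of 70: 1, 2, 5, 7, 10, 14, 35, 70.
Compute 5^d (mod 71) for the divisors d until we hit 1:
5^1 ≡ 5 (mod 71)
5^2 ≡ 25 (mod 71)
5^5 ≡ 1 (mod 71) ✓
The order of 5 is 5, so the subgroup it generates has 5 elements.
The index is φ(71) / ord(5) = 70 / 5 = 14.

14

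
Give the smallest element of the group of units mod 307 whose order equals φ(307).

5

φ(307) = 307 − 1 = 306 = 2 · 3^2 · 17.
g is a primitive root iff g^(306/q) ≢ 1 (mod 307) for each prime q ∈ {2, 3, 17}.
g = 2: 2^153 ≡ 306; 2^102 ≡ 1 — hits 1, so not a primitive root.
g = 3: 3^153 ≡ 306; 3^102 ≡ 1 — hits 1, so not a primitive root.
g = 4: 4^153 ≡ 1 — hits 1, so not a primitive root.
g = 5: 5^153 ≡ 306; 5^102 ≡ 289; 5^18 ≡ 81 — none is 1, so 5 is a primitive root.
The smallest primitive root modulo 307 is 5.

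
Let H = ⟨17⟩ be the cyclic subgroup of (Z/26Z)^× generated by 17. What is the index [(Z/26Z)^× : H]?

2

ord(17) | φ(26) = φ(2)·φ(13) = 1·12 = 12 = 2^2 · 3.
Divisors of 12: 1, 2, 3, 4, 6, 12.
Test each divisor d:
17^1 ≡ 17 (mod 26)
17^2 ≡ 3 (mod 26)
17^3 ≡ 25 (mod 26)
17^4 ≡ 9 (mod 26)
17^6 ≡ 1 (mod 26) ✓
The order of 17 is 6, so the subgroup it generates has 6 elements.
Index = |(Z/26Z)^×| / |⟨17⟩| = 12 / 6 = 2.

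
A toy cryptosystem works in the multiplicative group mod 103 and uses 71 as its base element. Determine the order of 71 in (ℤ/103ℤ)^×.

The order of 71 must divide φ(103) = 103 − 1 = 102 = 2 · 3 · 17.
Divisors of 102: 1, 2, 3, 6, 17, 34, 51, 102.
Test each divisor d:
71^1 ≡ 71 (mod 103)
71^2 ≡ 97 (mod 103)
71^3 ≡ 89 (mod 103)
71^6 ≡ 93 (mod 103)
71^17 ≡ 57 (mod 103)
71^34 ≡ 56 (mod 103)
71^51 ≡ 102 (mod 103)
71^102 ≡ 1 (mod 103) ✓
Therefore the multiplicative order of 71 modulo 103 is 102.

102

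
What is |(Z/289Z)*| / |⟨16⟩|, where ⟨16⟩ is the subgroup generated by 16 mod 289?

8

By Lagrange's theorem, ord_289(16) divides φ(289) = φ(17^2) = 17·(17−1) = 272 = 2^4 · 17.
Divisors of 272: 1, 2, 4, 8, 16, 17, 34, 68, 136, 272.
Test each divisor d:
16^1 ≡ 16 (mod 289)
16^2 ≡ 256 (mod 289)
16^4 ≡ 222 (mod 289)
16^8 ≡ 154 (mod 289)
16^16 ≡ 18 (mod 289)
16^17 ≡ 288 (mod 289)
16^34 ≡ 1 (mod 289) ✓
Thus |⟨16⟩| = ord(16) = 34.
[(Z/289Z)^× : ⟨16⟩] = 272/34 = 8.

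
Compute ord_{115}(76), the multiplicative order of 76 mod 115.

By Lagrange's theorem, ord_115(76) divides φ(115) = φ(5·23) = (5−1)·(23−1) = 4·22 = 88 = 2^3 · 11.
Divisors of 88: 1, 2, 4, 8, 11, 22, 44, 88.
Check 76^d mod 115 for each divisor in increasing order:
76^1 ≡ 76
76^2 ≡ 26
76^4 ≡ 101
76^8 ≡ 81
76^11 ≡ 91
76^22 ≡ 1
Hence ord(76) = 22.

22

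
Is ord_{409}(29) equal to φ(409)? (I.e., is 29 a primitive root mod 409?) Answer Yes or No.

Yes

φ(409) = 409 − 1 = 408 = 2^3 · 3 · 17.
Test 29^(408/q) mod 409 for each prime factor q of 408:
29^204 ≡ 408 (mod 409)  [q = 2: ≢ 1 ✓]
29^136 ≡ 53 (mod 409)  [q = 3: ≢ 1 ✓]
29^24 ≡ 216 (mod 409)  [q = 17: ≢ 1 ✓]
All checks pass, so 29 has order 408 and is a primitive root modulo 409.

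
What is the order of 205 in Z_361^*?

342

The order of 205 must divide φ(361) = φ(19^2) = 19·(19−1) = 342 = 2 · 3^2 · 19.
Divisors of 342: 1, 2, 3, 6, 9, 18, 19, 38, 57, 114, 171, 342.
Test each divisor d:
205^1 ≡ 205
205^2 ≡ 149
205^3 ≡ 221
205^6 ≡ 106
205^9 ≡ 322
205^18 ≡ 77
205^19 ≡ 262
205^38 ≡ 54
205^57 ≡ 69
205^114 ≡ 68
205^171 ≡ 360
205^342 ≡ 1
Hence ord(205) = 342.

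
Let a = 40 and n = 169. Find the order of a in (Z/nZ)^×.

13

The order of 40 must divide φ(169) = φ(13^2) = 13·(13−1) = 156 = 2^2 · 3 · 13.
Divisors of 156: 1, 2, 3, 4, 6, 12, 13, 26, 39, 52, 78, 156.
Check 40^d mod 169 for each divisor in increasing order:
40^1 ≡ 40 (mod 169)
40^2 ≡ 79 (mod 169)
40^3 ≡ 118 (mod 169)
40^4 ≡ 157 (mod 169)
40^6 ≡ 66 (mod 169)
40^12 ≡ 131 (mod 169)
40^13 ≡ 1 (mod 169) ✓
Therefore the multiplicative order of 40 modulo 169 is 13.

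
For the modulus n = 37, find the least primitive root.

2

φ(37) = 37 − 1 = 36 = 2^2 · 3^2.
g is a primitive root iff g^(36/q) ≢ 1 (mod 37) for each prime q ∈ {2, 3}.
g = 2: 2^18 ≡ 36; 2^12 ≡ 26 — none is 1, so 2 is a primitive root.
Hence the least primitive root of 37 is 2.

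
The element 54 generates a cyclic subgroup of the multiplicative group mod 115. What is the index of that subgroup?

4

By Lagrange's theorem, ord_115(54) divides φ(115) = φ(5·23) = (5−1)·(23−1) = 4·22 = 88 = 2^3 · 11.
Divisors of 88: 1, 2, 4, 8, 11, 22, 44, 88.
Evaluate successive powers at the divisors of 88:
54^1 ≡ 54 (mod 115)
54^2 ≡ 41 (mod 115)
54^4 ≡ 71 (mod 115)
54^8 ≡ 96 (mod 115)
54^11 ≡ 24 (mod 115)
54^22 ≡ 1 (mod 115) ✓
The order of 54 is 22, so the subgroup it generates has 22 elements.
Index = |(Z/115Z)^×| / |⟨54⟩| = 88 / 22 = 4.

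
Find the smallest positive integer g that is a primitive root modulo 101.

φ(101) = 101 − 1 = 100 = 2^2 · 5^2.
Test candidates g = 2, 3, … against the prime factors q ∈ {2, 5} of φ(101): g is a generator iff g^(100/q) ≢ 1 for every such q.
g = 2: 2^50 ≡ 100; 2^20 ≡ 95 — none is 1, so 2 is a primitive root.
The smallest primitive root modulo 101 is 2.

2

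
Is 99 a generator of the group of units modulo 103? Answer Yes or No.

φ(103) = 103 − 1 = 102 = 2 · 3 · 17.
Test 99^(102/q) mod 103 for each prime factor q of 102:
99^51 ≡ 102 (mod 103)  [q = 2: ≢ 1 ✓]
99^34 ≡ 56 (mod 103)  [q = 3: ≢ 1 ✓]
99^6 ≡ 79 (mod 103)  [q = 17: ≢ 1 ✓]
All checks pass, so 99 has order 102 and is a primitive root modulo 103.

Yes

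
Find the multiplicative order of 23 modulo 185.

12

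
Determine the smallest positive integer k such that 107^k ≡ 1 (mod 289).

By Lagrange's theorem, ord_289(107) divides φ(289) = φ(17^2) = 17·(17−1) = 272 = 2^4 · 17.
Divisors of 272: 1, 2, 4, 8, 16, 17, 34, 68, 136, 272.
Evaluate successive powers at the divisors of 272:
107^1 ≡ 107
107^2 ≡ 178
107^4 ≡ 183
107^8 ≡ 254
107^16 ≡ 69
107^17 ≡ 158
107^34 ≡ 110
107^68 ≡ 251
107^136 ≡ 288
107^272 ≡ 1
Hence ord(107) = 272.

272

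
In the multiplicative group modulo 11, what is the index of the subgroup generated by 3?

2

The order of 3 must divide φ(11) = 11 − 1 = 10 = 2 · 5.
Divisors of 10: 1, 2, 5, 10.
Evaluate successive powers at the divisors of 10:
3^1 ≡ 3
3^2 ≡ 9
3^5 ≡ 1
So ord_11(3) = 5, hence |⟨3⟩| = 5.
Index = |(Z/11Z)^×| / |⟨3⟩| = 10 / 5 = 2.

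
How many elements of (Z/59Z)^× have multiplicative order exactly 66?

0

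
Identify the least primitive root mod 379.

2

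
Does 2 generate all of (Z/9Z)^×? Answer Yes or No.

φ(9) = φ(3^2) = 3·(3−1) = 6 = 2 · 3.
Test 2^(6/q) mod 9 for each prime factor q of 6:
2^3 ≡ 8 (mod 9)  [q = 2: ≢ 1 ✓]
2^2 ≡ 4 (mod 9)  [q = 3: ≢ 1 ✓]
None equal 1, so ord_9(2) = 6: 2 is a primitive root.

Yes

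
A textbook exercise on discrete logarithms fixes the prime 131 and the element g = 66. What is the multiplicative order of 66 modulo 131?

The order of 66 must divide φ(131) = 131 − 1 = 130 = 2 · 5 · 13.
Divisors of 130: 1, 2, 5, 10, 13, 26, 65, 130.
Test each divisor d:
66^1 ≡ 66 (mod 131)
66^2 ≡ 33 (mod 131)
66^5 ≡ 86 (mod 131)
66^10 ≡ 60 (mod 131)
66^13 ≡ 73 (mod 131)
66^26 ≡ 89 (mod 131)
66^65 ≡ 130 (mod 131)
66^130 ≡ 1 (mod 131) ✓
Therefore the multiplicative order of 66 modulo 131 is 130.

130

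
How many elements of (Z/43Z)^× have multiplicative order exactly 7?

6

φ(43) = 43 − 1 = 42 = 2 · 3 · 7.
In a cyclic group of order 42, there are φ(d) elements of order d for each divisor d of 42, and zero for non-divisors.
7 | 42, and φ(7) = 7 − 1 = 6.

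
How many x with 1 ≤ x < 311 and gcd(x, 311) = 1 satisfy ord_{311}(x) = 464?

0

φ(311) = 311 − 1 = 310 = 2 · 5 · 31.
In a cyclic group of order 310, there are φ(d) elements of order d for each divisor d of 310, and zero for non-divisors.
464 does not divide 310, so no element of (Z/311Z)^× has order 464.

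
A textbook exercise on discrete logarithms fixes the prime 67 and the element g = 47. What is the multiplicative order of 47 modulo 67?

33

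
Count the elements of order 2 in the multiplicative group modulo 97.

φ(97) = 97 − 1 = 96 = 2^5 · 3.
(Z/97Z)^× is cyclic (|G| = 96); a cyclic group of order m has exactly φ(d) elements of each order d | m, and none otherwise.
2 | 96, and φ(2) = 2 − 1 = 1.

1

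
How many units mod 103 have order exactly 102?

φ(103) = 103 − 1 = 102 = 2 · 3 · 17.
Since (Z/103Z)^× is cyclic of order 102, the number of elements of order d is φ(d) when d | 102 and 0 otherwise.
102 = 2 · 3 · 17 divides 102, and φ(102) = 32.

32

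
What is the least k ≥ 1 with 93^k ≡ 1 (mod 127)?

By Lagrange's theorem, ord_127(93) divides φ(127) = 127 − 1 = 126 = 2 · 3^2 · 7.
Divisors of 126: 1, 2, 3, 6, 7, 9, 14, 18, 21, 42, 63, 126.
Evaluate successive powers at the divisors of 126:
93^1 ≡ 93
93^2 ≡ 13
93^3 ≡ 66
93^6 ≡ 38
93^7 ≡ 105
93^9 ≡ 95
93^14 ≡ 103
93^18 ≡ 8
93^21 ≡ 20
93^42 ≡ 19
93^63 ≡ 126
93^126 ≡ 1
Hence ord(93) = 126.

126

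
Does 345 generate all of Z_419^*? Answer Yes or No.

φ(419) = 419 − 1 = 418 = 2 · 11 · 19.
345 is a primitive root mod 419 iff 345^(φ(419)/q) ≢ 1 for every prime q | φ(419), i.e. q ∈ {2, 11, 19}.
345^209 ≡ 1 (mod 419)  [q = 2: ≡ 1 ✗]
345^38 ≡ 129 (mod 419)  [q = 11: ≢ 1 ✓]
345^22 ≡ 343 (mod 419)  [q = 19: ≢ 1 ✓]
Since 345^209 ≡ 1, the order of 345 divides 209 < 418, so 345 is not a primitive root.

No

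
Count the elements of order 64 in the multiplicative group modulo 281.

0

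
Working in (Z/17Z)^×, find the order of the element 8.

8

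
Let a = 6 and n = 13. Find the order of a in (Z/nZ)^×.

12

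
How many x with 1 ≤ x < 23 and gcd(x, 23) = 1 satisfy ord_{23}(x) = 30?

0

φ(23) = 23 − 1 = 22 = 2 · 11.
Since (Z/23Z)^× is cyclic of order 22, the number of elements of order d is φ(d) when d | 22 and 0 otherwise.
Since 30 ∤ 22, the count is 0.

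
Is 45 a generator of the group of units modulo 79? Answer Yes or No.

No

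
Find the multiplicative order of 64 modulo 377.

14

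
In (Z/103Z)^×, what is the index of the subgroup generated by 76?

Since 76 ∈ (Z/103Z)^×, its order divides φ(103) = 103 − 1 = 102 = 2 · 3 · 17.
Divisors of 102: 1, 2, 3, 6, 17, 34, 51, 102.
Test each divisor d:
76^1 ≡ 76
76^2 ≡ 8
76^3 ≡ 93
76^6 ≡ 100
76^17 ≡ 1
So ord_103(76) = 17, hence |⟨76⟩| = 17.
Index = |(Z/103Z)^×| / |⟨76⟩| = 102 / 17 = 6.

6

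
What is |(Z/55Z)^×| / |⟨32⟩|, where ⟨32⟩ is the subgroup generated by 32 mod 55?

10

ord(32) | φ(55) = φ(5·11) = (5−1)·(11−1) = 4·10 = 40 = 2^3 · 5.
Divisors of 40: 1, 2, 4, 5, 8, 10, 20, 40.
Test each divisor d:
32^1 ≡ 32
32^2 ≡ 34
32^4 ≡ 1
The order of 32 is 4, so the subgroup it generates has 4 elements.
[(Z/55Z)^× : ⟨32⟩] = 40/4 = 10.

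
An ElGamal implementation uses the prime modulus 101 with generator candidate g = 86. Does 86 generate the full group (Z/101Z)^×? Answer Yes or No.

Yes

φ(101) = 101 − 1 = 100 = 2^2 · 5^2.
An element g generates (Z/101Z)^× iff g^(100/q) ≢ 1 (mod 101) for each prime q ∈ {2, 5}.
86^50 ≡ 100 (mod 101)  [q = 2: ≢ 1 ✓]
86^20 ≡ 87 (mod 101)  [q = 5: ≢ 1 ✓]
Every test exponent gives a nontrivial residue, hence 86 generates the full group.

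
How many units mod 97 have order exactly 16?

φ(97) = 97 − 1 = 96 = 2^5 · 3.
Since (Z/97Z)^× is cyclic of order 96, the number of elements of order d is φ(d) when d | 96 and 0 otherwise.
16 = 2^4 divides 96, and φ(16) = 8.

8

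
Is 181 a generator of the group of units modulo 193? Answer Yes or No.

No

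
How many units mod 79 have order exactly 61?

φ(79) = 79 − 1 = 78 = 2 · 3 · 13.
In a cyclic group of order 78, there are φ(d) elements of order d for each divisor d of 78, and zero for non-divisors.
61 does not divide 78, so no element of (Z/79Z)^× has order 61.

0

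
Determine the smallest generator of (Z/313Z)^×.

10

φ(313) = 313 − 1 = 312 = 2^3 · 3 · 13.
Test candidates g = 2, 3, … against the prime factors q ∈ {2, 3, 13} of φ(313): g is a generator iff g^(312/q) ≢ 1 for every such q.
g = 2: 2^156 ≡ 1 — hits 1, so not a primitive root.
g = 3: 3^156 ≡ 1 — hits 1, so not a primitive root.
g = 4: 4^156 ≡ 1 — hits 1, so not a primitive root.
g = 5: 5^156 ≡ 312; 5^104 ≡ 1 — hits 1, so not a primitive root.
g = 6: 6^156 ≡ 1 — hits 1, so not a primitive root.
g = 7: 7^156 ≡ 312; 7^104 ≡ 1 — hits 1, so not a primitive root.
g = 8: 8^156 ≡ 1 — hits 1, so not a primitive root.
g = 9: 9^156 ≡ 1 — hits 1, so not a primitive root.
g = 10: 10^156 ≡ 312; 10^104 ≡ 214; 10^24 ≡ 103 — none is 1, so 10 is a primitive root.
The smallest primitive root modulo 313 is 10.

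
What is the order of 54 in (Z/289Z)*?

272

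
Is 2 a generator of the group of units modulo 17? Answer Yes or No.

No

φ(17) = 17 − 1 = 16 = 2^4.
It suffices to check that the order of 2 is not a proper divisor of 16: compute 2^(16/q) for q ∈ {2}.
2^8 ≡ 1 (mod 17)  [q = 2: ≡ 1 ✗]
2^8 ≡ 1 shows ord(2) | 8, strictly less than φ(17); not a primitive root.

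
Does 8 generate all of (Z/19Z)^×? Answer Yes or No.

φ(19) = 19 − 1 = 18 = 2 · 3^2.
8 is a primitive root mod 19 iff 8^(φ(19)/q) ≢ 1 for every prime q | φ(19), i.e. q ∈ {2, 3}.
8^9 ≡ 18 (mod 19)  [q = 2: ≢ 1 ✓]
8^6 ≡ 1 (mod 19)  [q = 3: ≡ 1 ✗]
8^6 ≡ 1 shows ord(8) | 6, strictly less than φ(19); not a primitive root.

No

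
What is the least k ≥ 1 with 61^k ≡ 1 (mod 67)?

The order of 61 must divide φ(67) = 67 − 1 = 66 = 2 · 3 · 11.
Divisors of 66: 1, 2, 3, 6, 11, 22, 33, 66.
Compute 61^d (mod 67) for the divisors d until we hit 1:
61^1 ≡ 61 (mod 67)
61^2 ≡ 36 (mod 67)
61^3 ≡ 52 (mod 67)
61^6 ≡ 24 (mod 67)
61^11 ≡ 38 (mod 67)
61^22 ≡ 37 (mod 67)
61^33 ≡ 66 (mod 67)
61^66 ≡ 1 (mod 67) ✓
So ord_67(61) = 66.

66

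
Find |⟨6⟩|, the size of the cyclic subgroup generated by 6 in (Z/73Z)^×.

36

The order of 6 must divide φ(73) = 73 − 1 = 72 = 2^3 · 3^2.
Divisors of 72: 1, 2, 3, 4, 6, 8, 9, 12, 18, 24, 36, 72.
Check 6^d mod 73 for each divisor in increasing order:
6^1 ≡ 6 (mod 73)
6^2 ≡ 36 (mod 73)
6^3 ≡ 70 (mod 73)
6^4 ≡ 55 (mod 73)
6^6 ≡ 9 (mod 73)
6^8 ≡ 32 (mod 73)
6^9 ≡ 46 (mod 73)
6^12 ≡ 8 (mod 73)
6^18 ≡ 72 (mod 73)
6^24 ≡ 64 (mod 73)
6^36 ≡ 1 (mod 73) ✓
The smallest such exponent is 36, so the order of 6 is 36.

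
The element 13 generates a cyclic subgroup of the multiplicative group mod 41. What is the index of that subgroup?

By Lagrange's theorem, ord_41(13) divides φ(41) = 41 − 1 = 40 = 2^3 · 5.
Divisors of 40: 1, 2, 4, 5, 8, 10, 20, 40.
Check 13^d mod 41 for each divisor in increasing order:
13^1 ≡ 13 (mod 41)
13^2 ≡ 5 (mod 41)
13^4 ≡ 25 (mod 41)
13^5 ≡ 38 (mod 41)
13^8 ≡ 10 (mod 41)
13^10 ≡ 9 (mod 41)
13^20 ≡ 40 (mod 41)
13^40 ≡ 1 (mod 41) ✓
Thus |⟨13⟩| = ord(13) = 40.
Index = |(Z/41Z)^×| / |⟨13⟩| = 40 / 40 = 1.

1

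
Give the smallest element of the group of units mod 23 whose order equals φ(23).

5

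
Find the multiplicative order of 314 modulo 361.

342

The order of 314 must divide φ(361) = φ(19^2) = 19·(19−1) = 342 = 2 · 3^2 · 19.
Divisors of 342: 1, 2, 3, 6, 9, 18, 19, 38, 57, 114, 171, 342.
Check 314^d mod 361 for each divisor in increasing order:
314^1 ≡ 314 (mod 361)
314^2 ≡ 43 (mod 361)
314^3 ≡ 145 (mod 361)
314^6 ≡ 87 (mod 361)
314^9 ≡ 341 (mod 361)
314^18 ≡ 39 (mod 361)
314^19 ≡ 333 (mod 361)
314^38 ≡ 62 (mod 361)
314^57 ≡ 69 (mod 361)
314^114 ≡ 68 (mod 361)
314^171 ≡ 360 (mod 361)
314^342 ≡ 1 (mod 361) ✓
Hence ord(314) = 342.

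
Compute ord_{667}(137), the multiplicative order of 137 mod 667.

By Lagrange's theorem, ord_667(137) divides φ(667) = φ(23·29) = (23−1)·(29−1) = 22·28 = 616 = 2^3 · 7 · 11.
Divisors of 616: 1, 2, 4, 7, 8, 11, 14, 22, 28, 44, 56, 77, 88, 154, 308, 616.
Compute 137^d (mod 667) for the divisors d until we hit 1:
137^1 ≡ 137
137^2 ≡ 93
137^4 ≡ 645
137^7 ≡ 505
137^8 ≡ 484
137^11 ≡ 229
137^14 ≡ 231
137^22 ≡ 415
137^28 ≡ 1
So ord_667(137) = 28.

28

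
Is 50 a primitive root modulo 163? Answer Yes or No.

Yes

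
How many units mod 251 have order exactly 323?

0

φ(251) = 251 − 1 = 250 = 2 · 5^3.
In a cyclic group of order 250, there are φ(d) elements of order d for each divisor d of 250, and zero for non-divisors.
Here 250 is not a multiple of 323, so there are no elements of order 323.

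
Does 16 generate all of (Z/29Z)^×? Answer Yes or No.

No

φ(29) = 29 − 1 = 28 = 2^2 · 7.
An element g generates (Z/29Z)^× iff g^(28/q) ≢ 1 (mod 29) for each prime q ∈ {2, 7}.
16^14 ≡ 1 (mod 29)  [q = 2: ≡ 1 ✗]
16^4 ≡ 25 (mod 29)  [q = 7: ≢ 1 ✓]
16^14 ≡ 1 shows ord(16) | 14, strictly less than φ(29); not a primitive root.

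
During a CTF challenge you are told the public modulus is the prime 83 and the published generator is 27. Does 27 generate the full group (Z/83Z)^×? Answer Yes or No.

φ(83) = 83 − 1 = 82 = 2 · 41.
An element g generates (Z/83Z)^× iff g^(82/q) ≢ 1 (mod 83) for each prime q ∈ {2, 41}.
27^41 ≡ 1 (mod 83)  [q = 2: ≡ 1 ✗]
27^2 ≡ 65 (mod 83)  [q = 41: ≢ 1 ✓]
The check at q = 2 fails, so 27 generates a proper subgroup.

No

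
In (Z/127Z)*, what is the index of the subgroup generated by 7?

1

By Lagrange's theorem, ord_127(7) divides φ(127) = 127 − 1 = 126 = 2 · 3^2 · 7.
Divisors of 126: 1, 2, 3, 6, 7, 9, 14, 18, 21, 42, 63, 126.
Evaluate successive powers at the divisors of 126:
7^1 ≡ 7 (mod 127)
7^2 ≡ 49 (mod 127)
7^3 ≡ 89 (mod 127)
7^6 ≡ 47 (mod 127)
7^7 ≡ 75 (mod 127)
7^9 ≡ 119 (mod 127)
7^14 ≡ 37 (mod 127)
7^18 ≡ 64 (mod 127)
7^21 ≡ 108 (mod 127)
7^42 ≡ 107 (mod 127)
7^63 ≡ 126 (mod 127)
7^126 ≡ 1 (mod 127) ✓
So ord_127(7) = 126, hence |⟨7⟩| = 126.
Index = |(Z/127Z)^×| / |⟨7⟩| = 126 / 126 = 1.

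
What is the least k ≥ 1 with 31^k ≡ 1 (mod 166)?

41

ord(31) | φ(166) = φ(2)·φ(83) = 1·82 = 82 = 2 · 41.
Divisors of 82: 1, 2, 41, 82.
Test each divisor d:
31^1 ≡ 31
31^2 ≡ 131
31^41 ≡ 1
Therefore the multiplicative order of 31 modulo 166 is 41.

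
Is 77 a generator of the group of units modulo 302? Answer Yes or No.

Yes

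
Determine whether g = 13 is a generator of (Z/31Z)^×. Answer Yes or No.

Yes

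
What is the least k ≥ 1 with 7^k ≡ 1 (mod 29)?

7

Since 7 ∈ (Z/29Z)^×, its order divides φ(29) = 29 − 1 = 28 = 2^2 · 7.
Divisors of 28: 1, 2, 4, 7, 14, 28.
Check 7^d mod 29 for each divisor in increasing order:
7^1 ≡ 7
7^2 ≡ 20
7^4 ≡ 23
7^7 ≡ 1
So ord_29(7) = 7.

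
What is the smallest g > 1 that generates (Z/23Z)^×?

φ(23) = 23 − 1 = 22 = 2 · 11.
Test candidates g = 2, 3, … against the prime factors q ∈ {2, 11} of φ(23): g is a generator iff g^(22/q) ≢ 1 for every such q.
g = 2: 2^11 ≡ 1 — hits 1, so not a primitive root.
g = 3: 3^11 ≡ 1 — hits 1, so not a primitive root.
g = 4: 4^11 ≡ 1 — hits 1, so not a primitive root.
g = 5: 5^11 ≡ 22; 5^2 ≡ 2 — none is 1, so 5 is a primitive root.
So 5 is the smallest generator of (Z/23Z)^×.

5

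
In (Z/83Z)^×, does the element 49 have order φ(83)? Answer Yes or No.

φ(83) = 83 − 1 = 82 = 2 · 41.
It suffices to check that the order of 49 is not a proper divisor of 82: compute 49^(82/q) for q ∈ {2, 41}.
49^41 ≡ 1 (mod 83)  [q = 2: ≡ 1 ✗]
49^2 ≡ 77 (mod 83)  [q = 41: ≢ 1 ✓]
49^41 ≡ 1 shows ord(49) | 41, strictly less than φ(83); not a primitive root.

No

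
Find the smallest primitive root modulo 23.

5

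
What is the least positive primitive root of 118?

11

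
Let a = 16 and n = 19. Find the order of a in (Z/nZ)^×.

Since 16 ∈ (Z/19Z)^×, its order divides φ(19) = 19 − 1 = 18 = 2 · 3^2.
Divisors of 18: 1, 2, 3, 6, 9, 18.
Check 16^d mod 19 for each divisor in increasing order:
16^1 ≡ 16 (mod 19)
16^2 ≡ 9 (mod 19)
16^3 ≡ 11 (mod 19)
16^6 ≡ 7 (mod 19)
16^9 ≡ 1 (mod 19) ✓
So ord_19(16) = 9.

9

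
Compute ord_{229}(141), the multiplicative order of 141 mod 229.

76

ord(141) | φ(229) = 229 − 1 = 228 = 2^2 · 3 · 19.
Divisors of 228: 1, 2, 3, 4, 6, 12, 19, 38, 57, 76, 114, 228.
Evaluate successive powers at the divisors of 228:
141^1 ≡ 141
141^2 ≡ 187
141^3 ≡ 32
141^4 ≡ 161
141^6 ≡ 108
141^12 ≡ 214
141^19 ≡ 122
141^38 ≡ 228
141^57 ≡ 107
141^76 ≡ 1
Therefore the multiplicative order of 141 modulo 229 is 76.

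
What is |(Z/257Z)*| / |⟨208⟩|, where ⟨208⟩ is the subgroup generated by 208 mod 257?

2

ord(208) | φ(257) = 257 − 1 = 256 = 2^8.
Divisors of 256: 1, 2, 4, 8, 16, 32, 64, 128, 256.
Compute 208^d (mod 257) for the divisors d until we hit 1:
208^1 ≡ 208
208^2 ≡ 88
208^4 ≡ 34
208^8 ≡ 128
208^16 ≡ 193
208^32 ≡ 241
208^64 ≡ 256
208^128 ≡ 1
The order of 208 is 128, so the subgroup it generates has 128 elements.
[(Z/257Z)^× : ⟨208⟩] = 256/128 = 2.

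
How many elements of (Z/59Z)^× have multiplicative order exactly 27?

φ(59) = 59 − 1 = 58 = 2 · 29.
In a cyclic group of order 58, there are φ(d) elements of order d for each divisor d of 58, and zero for non-divisors.
Since 27 ∤ 58, the count is 0.

0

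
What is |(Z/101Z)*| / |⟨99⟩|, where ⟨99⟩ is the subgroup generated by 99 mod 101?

Since 99 ∈ (Z/101Z)^×, its order divides φ(101) = 101 − 1 = 100 = 2^2 · 5^2.
Divisors of 100: 1, 2, 4, 5, 10, 20, 25, 50, 100.
Check 99^d mod 101 for each divisor in increasing order:
99^1 ≡ 99 (mod 101)
99^2 ≡ 4 (mod 101)
99^4 ≡ 16 (mod 101)
99^5 ≡ 69 (mod 101)
99^10 ≡ 14 (mod 101)
99^20 ≡ 95 (mod 101)
99^25 ≡ 91 (mod 101)
99^50 ≡ 100 (mod 101)
99^100 ≡ 1 (mod 101) ✓
So ord_101(99) = 100, hence |⟨99⟩| = 100.
Index = |(Z/101Z)^×| / |⟨99⟩| = 100 / 100 = 1.

1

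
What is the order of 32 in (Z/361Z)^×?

342

ord(32) | φ(361) = φ(19^2) = 19·(19−1) = 342 = 2 · 3^2 · 19.
Divisors of 342: 1, 2, 3, 6, 9, 18, 19, 38, 57, 114, 171, 342.
Test each divisor d:
32^1 ≡ 32 (mod 361)
32^2 ≡ 302 (mod 361)
32^3 ≡ 278 (mod 361)
32^6 ≡ 30 (mod 361)
32^9 ≡ 37 (mod 361)
32^18 ≡ 286 (mod 361)
32^19 ≡ 127 (mod 361)
32^38 ≡ 245 (mod 361)
32^57 ≡ 69 (mod 361)
32^114 ≡ 68 (mod 361)
32^171 ≡ 360 (mod 361)
32^342 ≡ 1 (mod 361) ✓
The smallest such exponent is 342, so the order of 32 is 342.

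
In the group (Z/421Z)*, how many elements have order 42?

12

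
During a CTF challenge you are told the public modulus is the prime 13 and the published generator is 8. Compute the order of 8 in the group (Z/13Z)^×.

4

ord(8) | φ(13) = 13 − 1 = 12 = 2^2 · 3.
Divisors of 12: 1, 2, 3, 4, 6, 12.
Check 8^d mod 13 for each divisor in increasing order:
8^1 ≡ 8 (mod 13)
8^2 ≡ 12 (mod 13)
8^3 ≡ 5 (mod 13)
8^4 ≡ 1 (mod 13) ✓
The smallest such exponent is 4, so the order of 8 is 4.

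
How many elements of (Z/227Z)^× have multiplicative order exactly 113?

112

φ(227) = 227 − 1 = 226 = 2 · 113.
(Z/227Z)^× is cyclic (|G| = 226); a cyclic group of order m has exactly φ(d) elements of each order d | m, and none otherwise.
113 | 226, and φ(113) = 113 − 1 = 112.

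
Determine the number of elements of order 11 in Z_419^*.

10

φ(419) = 419 − 1 = 418 = 2 · 11 · 19.
In a cyclic group of order 418, there are φ(d) elements of order d for each divisor d of 418, and zero for non-divisors.
11 | 418, and φ(11) = 11 − 1 = 10.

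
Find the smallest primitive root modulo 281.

3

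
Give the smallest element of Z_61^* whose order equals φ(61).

2

φ(61) = 61 − 1 = 60 = 2^2 · 3 · 5.
Test candidates g = 2, 3, … against the prime factors q ∈ {2, 3, 5} of φ(61): g is a generator iff g^(60/q) ≢ 1 for every such q.
g = 2: 2^30 ≡ 60; 2^20 ≡ 47; 2^12 ≡ 9 — none is 1, so 2 is a primitive root.
The smallest primitive root modulo 61 is 2.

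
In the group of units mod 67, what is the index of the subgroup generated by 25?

6

By Lagrange's theorem, ord_67(25) divides φ(67) = 67 − 1 = 66 = 2 · 3 · 11.
Divisors of 66: 1, 2, 3, 6, 11, 22, 33, 66.
Check 25^d mod 67 for each divisor in increasing order:
25^1 ≡ 25 (mod 67)
25^2 ≡ 22 (mod 67)
25^3 ≡ 14 (mod 67)
25^6 ≡ 62 (mod 67)
25^11 ≡ 1 (mod 67) ✓
So ord_67(25) = 11, hence |⟨25⟩| = 11.
[(Z/67Z)^× : ⟨25⟩] = 66/11 = 6.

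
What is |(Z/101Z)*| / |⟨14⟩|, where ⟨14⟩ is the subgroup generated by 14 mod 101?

10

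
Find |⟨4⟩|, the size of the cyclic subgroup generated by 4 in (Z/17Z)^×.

ord(4) | φ(17) = 17 − 1 = 16 = 2^4.
Divisors of 16: 1, 2, 4, 8, 16.
Compute 4^d (mod 17) for the divisors d until we hit 1:
4^1 ≡ 4 (mod 17)
4^2 ≡ 16 (mod 17)
4^4 ≡ 1 (mod 17) ✓
The smallest such exponent is 4, so the order of 4 is 4.

4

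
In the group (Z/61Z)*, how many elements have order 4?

φ(61) = 61 − 1 = 60 = 2^2 · 3 · 5.
Since (Z/61Z)^× is cyclic of order 60, the number of elements of order d is φ(d) when d | 60 and 0 otherwise.
4 = 2^2 divides 60, and φ(4) = 2.

2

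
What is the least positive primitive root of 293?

2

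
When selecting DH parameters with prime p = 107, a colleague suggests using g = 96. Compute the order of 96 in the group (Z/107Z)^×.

The order of 96 must divide φ(107) = 107 − 1 = 106 = 2 · 53.
Divisors of 106: 1, 2, 53, 106.
Check 96^d mod 107 for each divisor in increasing order:
96^1 ≡ 96 (mod 107)
96^2 ≡ 14 (mod 107)
96^53 ≡ 106 (mod 107)
96^106 ≡ 1 (mod 107) ✓
The smallest such exponent is 106, so the order of 96 is 106.

106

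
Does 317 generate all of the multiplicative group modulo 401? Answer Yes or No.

No

φ(401) = 401 − 1 = 400 = 2^4 · 5^2.
It suffices to check that the order of 317 is not a proper divisor of 400: compute 317^(400/q) for q ∈ {2, 5}.
317^200 ≡ 400 (mod 401)  [q = 2: ≢ 1 ✓]
317^80 ≡ 1 (mod 401)  [q = 5: ≡ 1 ✗]
Since 317^80 ≡ 1, the order of 317 divides 80 < 400, so 317 is not a primitive root.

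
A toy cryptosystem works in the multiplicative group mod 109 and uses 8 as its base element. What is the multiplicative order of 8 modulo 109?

The order of 8 must divide φ(109) = 109 − 1 = 108 = 2^2 · 3^3.
Divisors of 108: 1, 2, 3, 4, 6, 9, 12, 18, 27, 36, 54, 108.
Test each divisor d:
8^1 ≡ 8 (mod 109)
8^2 ≡ 64 (mod 109)
8^3 ≡ 76 (mod 109)
8^4 ≡ 63 (mod 109)
8^6 ≡ 108 (mod 109)
8^9 ≡ 33 (mod 109)
8^12 ≡ 1 (mod 109) ✓
Therefore the multiplicative order of 8 modulo 109 is 12.

12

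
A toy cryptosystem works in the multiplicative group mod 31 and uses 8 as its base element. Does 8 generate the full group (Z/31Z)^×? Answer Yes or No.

φ(31) = 31 − 1 = 30 = 2 · 3 · 5.
It suffices to check that the order of 8 is not a proper divisor of 30: compute 8^(30/q) for q ∈ {2, 3, 5}.
8^15 ≡ 1 (mod 31)  [q = 2: ≡ 1 ✗]
8^10 ≡ 1 (mod 31)  [q = 3: ≡ 1 ✗]
8^6 ≡ 8 (mod 31)  [q = 5: ≢ 1 ✓]
The check at q = 2 fails, so 8 generates a proper subgroup.

No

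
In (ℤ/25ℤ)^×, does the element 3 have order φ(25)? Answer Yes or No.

Yes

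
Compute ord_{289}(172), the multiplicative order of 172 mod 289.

ord(172) | φ(289) = φ(17^2) = 17·(17−1) = 272 = 2^4 · 17.
Divisors of 272: 1, 2, 4, 8, 16, 17, 34, 68, 136, 272.
Check 172^d mod 289 for each divisor in increasing order:
172^1 ≡ 172 (mod 289)
172^2 ≡ 106 (mod 289)
172^4 ≡ 254 (mod 289)
172^8 ≡ 69 (mod 289)
172^16 ≡ 137 (mod 289)
172^17 ≡ 155 (mod 289)
172^34 ≡ 38 (mod 289)
172^68 ≡ 288 (mod 289)
172^136 ≡ 1 (mod 289) ✓
Hence ord(172) = 136.

136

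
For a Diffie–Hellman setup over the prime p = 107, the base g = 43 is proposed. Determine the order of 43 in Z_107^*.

106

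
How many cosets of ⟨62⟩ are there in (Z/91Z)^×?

By Lagrange's theorem, ord_91(62) divides φ(91) = φ(7·13) = (7−1)·(13−1) = 6·12 = 72 = 2^3 · 3^2.
Divisors of 72: 1, 2, 3, 4, 6, 8, 9, 12, 18, 24, 36, 72.
Test each divisor d:
62^1 ≡ 62 (mod 91)
62^2 ≡ 22 (mod 91)
62^3 ≡ 90 (mod 91)
62^4 ≡ 29 (mod 91)
62^6 ≡ 1 (mod 91) ✓
So ord_91(62) = 6, hence |⟨62⟩| = 6.
Index = |(Z/91Z)^×| / |⟨62⟩| = 72 / 6 = 12.

12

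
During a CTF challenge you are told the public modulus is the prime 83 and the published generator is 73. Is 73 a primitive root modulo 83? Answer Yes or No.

Yes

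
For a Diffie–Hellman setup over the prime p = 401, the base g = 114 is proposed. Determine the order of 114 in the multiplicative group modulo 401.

Since 114 ∈ (Z/401Z)^×, its order divides φ(401) = 401 − 1 = 400 = 2^4 · 5^2.
Divisors of 400: 1, 2, 4, 5, 8, 10, 16, 20, 25, 40, 50, 80, 100, 200, 400.
Check 114^d mod 401 for each divisor in increasing order:
114^1 ≡ 114
114^2 ≡ 164
114^4 ≡ 29
114^5 ≡ 98
114^8 ≡ 39
114^10 ≡ 381
114^16 ≡ 318
114^20 ≡ 400
114^25 ≡ 303
114^40 ≡ 1
So ord_401(114) = 40.

40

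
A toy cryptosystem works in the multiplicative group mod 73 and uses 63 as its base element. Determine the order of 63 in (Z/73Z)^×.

8

By Lagrange's theorem, ord_73(63) divides φ(73) = 73 − 1 = 72 = 2^3 · 3^2.
Divisors of 72: 1, 2, 3, 4, 6, 8, 9, 12, 18, 24, 36, 72.
Compute 63^d (mod 73) for the divisors d until we hit 1:
63^1 ≡ 63 (mod 73)
63^2 ≡ 27 (mod 73)
63^3 ≡ 22 (mod 73)
63^4 ≡ 72 (mod 73)
63^6 ≡ 46 (mod 73)
63^8 ≡ 1 (mod 73) ✓
Therefore the multiplicative order of 63 modulo 73 is 8.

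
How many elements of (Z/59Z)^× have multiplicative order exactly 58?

28

φ(59) = 59 − 1 = 58 = 2 · 29.
Since (Z/59Z)^× is cyclic of order 58, the number of elements of order d is φ(d) when d | 58 and 0 otherwise.
58 = 2 · 29 divides 58, and φ(58) = 28.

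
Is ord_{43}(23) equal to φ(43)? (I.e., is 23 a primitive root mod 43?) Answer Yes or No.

φ(43) = 43 − 1 = 42 = 2 · 3 · 7.
It suffices to check that the order of 23 is not a proper divisor of 42: compute 23^(42/q) for q ∈ {2, 3, 7}.
23^21 ≡ 1 (mod 43)  [q = 2: ≡ 1 ✗]
23^14 ≡ 36 (mod 43)  [q = 3: ≢ 1 ✓]
23^6 ≡ 4 (mod 43)  [q = 7: ≢ 1 ✓]
Since 23^21 ≡ 1, the order of 23 divides 21 < 42, so 23 is not a primitive root.

No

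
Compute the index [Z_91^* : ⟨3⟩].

12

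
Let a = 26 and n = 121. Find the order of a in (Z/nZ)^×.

55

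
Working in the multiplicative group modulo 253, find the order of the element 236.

55

ord(236) | φ(253) = φ(11·23) = (11−1)·(23−1) = 10·22 = 220 = 2^2 · 5 · 11.
Divisors of 220: 1, 2, 4, 5, 10, 11, 20, 22, 44, 55, 110, 220.
Evaluate successive powers at the divisors of 220:
236^1 ≡ 236
236^2 ≡ 36
236^4 ≡ 31
236^5 ≡ 232
236^10 ≡ 188
236^11 ≡ 93
236^20 ≡ 177
236^22 ≡ 47
236^44 ≡ 185
236^55 ≡ 1
Therefore the multiplicative order of 236 modulo 253 is 55.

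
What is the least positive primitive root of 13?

2

φ(13) = 13 − 1 = 12 = 2^2 · 3.
Test candidates g = 2, 3, … against the prime factors q ∈ {2, 3} of φ(13): g is a generator iff g^(12/q) ≢ 1 for every such q.
g = 2: 2^6 ≡ 12; 2^4 ≡ 3 — none is 1, so 2 is a primitive root.
Hence the least primitive root of 13 is 2.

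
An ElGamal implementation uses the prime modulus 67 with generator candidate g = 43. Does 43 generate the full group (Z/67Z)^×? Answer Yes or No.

φ(67) = 67 − 1 = 66 = 2 · 3 · 11.
Test 43^(66/q) mod 67 for each prime factor q of 66:
43^33 ≡ 66 (mod 67)  [q = 2: ≢ 1 ✓]
43^22 ≡ 1 (mod 67)  [q = 3: ≡ 1 ✗]
43^6 ≡ 15 (mod 67)  [q = 11: ≢ 1 ✓]
43^22 ≡ 1 shows ord(43) | 22, strictly less than φ(67); not a primitive root.

No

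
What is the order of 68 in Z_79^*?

78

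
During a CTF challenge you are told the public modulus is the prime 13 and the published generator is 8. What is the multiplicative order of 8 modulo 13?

4

By Lagrange's theorem, ord_13(8) divides φ(13) = 13 − 1 = 12 = 2^2 · 3.
Divisors of 12: 1, 2, 3, 4, 6, 12.
Test each divisor d:
8^1 ≡ 8 (mod 13)
8^2 ≡ 12 (mod 13)
8^3 ≡ 5 (mod 13)
8^4 ≡ 1 (mod 13) ✓
Therefore the multiplicative order of 8 modulo 13 is 4.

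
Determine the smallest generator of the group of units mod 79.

φ(79) = 79 − 1 = 78 = 2 · 3 · 13.
Test candidates g = 2, 3, … against the prime factors q ∈ {2, 3, 13} of φ(79): g is a generator iff g^(78/q) ≢ 1 for every such q.
g = 2: 2^39 ≡ 1 — hits 1, so not a primitive root.
g = 3: 3^39 ≡ 78; 3^26 ≡ 23; 3^6 ≡ 18 — none is 1, so 3 is a primitive root.
So 3 is the smallest generator of (Z/79Z)^×.

3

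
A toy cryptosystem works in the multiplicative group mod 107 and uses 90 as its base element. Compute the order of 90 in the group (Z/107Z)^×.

53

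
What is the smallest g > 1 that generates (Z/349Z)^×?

φ(349) = 349 − 1 = 348 = 2^2 · 3 · 29.
g is a primitive root iff g^(348/q) ≢ 1 (mod 349) for each prime q ∈ {2, 3, 29}.
g = 2: 2^174 ≡ 348; 2^116 ≡ 226; 2^12 ≡ 257 — none is 1, so 2 is a primitive root.
So 2 is the smallest generator of (Z/349Z)^×.

2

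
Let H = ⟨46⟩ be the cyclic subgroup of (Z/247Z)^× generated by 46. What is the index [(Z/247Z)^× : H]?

18

ord(46) | φ(247) = φ(13·19) = (13−1)·(19−1) = 12·18 = 216 = 2^3 · 3^3.
Divisors of 216: 1, 2, 3, 4, 6, 8, 9, 12, 18, 24, 27, 36, 54, 72, 108, 216.
Test each divisor d:
46^1 ≡ 46
46^2 ≡ 140
46^3 ≡ 18
46^4 ≡ 87
46^6 ≡ 77
46^8 ≡ 159
46^9 ≡ 151
46^12 ≡ 1
Thus |⟨46⟩| = ord(46) = 12.
[(Z/247Z)^× : ⟨46⟩] = 216/12 = 18.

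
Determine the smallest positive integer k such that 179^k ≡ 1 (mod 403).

30

The order of 179 must divide φ(403) = φ(13·31) = (13−1)·(31−1) = 12·30 = 360 = 2^3 · 3^2 · 5.
Divisors of 360: 1, 2, 3, 4, 5, 6, 8, 9, 10, 12, 15, 18, 20, 24, 30, 36, 40, 45, 60, 72, 90, 120, 180, 360.
Check 179^d mod 403 for each divisor in increasing order:
179^1 ≡ 179 (mod 403)
179^2 ≡ 204 (mod 403)
179^3 ≡ 246 (mod 403)
179^4 ≡ 107 (mod 403)
179^5 ≡ 212 (mod 403)
179^6 ≡ 66 (mod 403)
179^8 ≡ 165 (mod 403)
179^9 ≡ 116 (mod 403)
179^10 ≡ 211 (mod 403)
179^12 ≡ 326 (mod 403)
179^15 ≡ 402 (mod 403)
179^18 ≡ 157 (mod 403)
179^20 ≡ 191 (mod 403)
179^24 ≡ 287 (mod 403)
179^30 ≡ 1 (mod 403) ✓
So ord_403(179) = 30.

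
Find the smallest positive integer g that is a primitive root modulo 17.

3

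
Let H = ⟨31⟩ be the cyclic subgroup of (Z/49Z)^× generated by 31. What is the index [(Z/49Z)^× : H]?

7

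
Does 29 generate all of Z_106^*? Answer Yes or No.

φ(106) = φ(2)·φ(53) = 1·52 = 52 = 2^2 · 13.
It suffices to check that the order of 29 is not a proper divisor of 52: compute 29^(52/q) for q ∈ {2, 13}.
29^26 ≡ 1 (mod 106)  [q = 2: ≡ 1 ✗]
29^4 ≡ 49 (mod 106)  [q = 13: ≢ 1 ✓]
29^26 ≡ 1 shows ord(29) | 26, strictly less than φ(106); not a primitive root.

No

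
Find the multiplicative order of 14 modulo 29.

28

By Lagrange's theorem, ord_29(14) divides φ(29) = 29 − 1 = 28 = 2^2 · 7.
Divisors of 28: 1, 2, 4, 7, 14, 28.
Compute 14^d (mod 29) for the divisors d until we hit 1:
14^1 ≡ 14
14^2 ≡ 22
14^4 ≡ 20
14^7 ≡ 12
14^14 ≡ 28
14^28 ≡ 1
So ord_29(14) = 28.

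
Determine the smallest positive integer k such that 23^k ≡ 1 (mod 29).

By Lagrange's theorem, ord_29(23) divides φ(29) = 29 − 1 = 28 = 2^2 · 7.
Divisors of 28: 1, 2, 4, 7, 14, 28.
Compute 23^d (mod 29) for the divisors d until we hit 1:
23^1 ≡ 23 (mod 29)
23^2 ≡ 7 (mod 29)
23^4 ≡ 20 (mod 29)
23^7 ≡ 1 (mod 29) ✓
Therefore the multiplicative order of 23 modulo 29 is 7.

7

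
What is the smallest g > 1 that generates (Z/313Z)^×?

10

φ(313) = 313 − 1 = 312 = 2^3 · 3 · 13.
Test candidates g = 2, 3, … against the prime factors q ∈ {2, 3, 13} of φ(313): g is a generator iff g^(312/q) ≢ 1 for every such q.
g = 2: 2^156 ≡ 1 — hits 1, so not a primitive root.
g = 3: 3^156 ≡ 1 — hits 1, so not a primitive root.
g = 4: 4^156 ≡ 1 — hits 1, so not a primitive root.
g = 5: 5^156 ≡ 312; 5^104 ≡ 1 — hits 1, so not a primitive root.
g = 6: 6^156 ≡ 1 — hits 1, so not a primitive root.
g = 7: 7^156 ≡ 312; 7^104 ≡ 1 — hits 1, so not a primitive root.
g = 8: 8^156 ≡ 1 — hits 1, so not a primitive root.
g = 9: 9^156 ≡ 1 — hits 1, so not a primitive root.
g = 10: 10^156 ≡ 312; 10^104 ≡ 214; 10^24 ≡ 103 — none is 1, so 10 is a primitive root.
Hence the least primitive root of 313 is 10.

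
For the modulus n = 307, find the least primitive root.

φ(307) = 307 − 1 = 306 = 2 · 3^2 · 17.
g is a primitive root iff g^(306/q) ≢ 1 (mod 307) for each prime q ∈ {2, 3, 17}.
g = 2: 2^153 ≡ 306; 2^102 ≡ 1 — hits 1, so not a primitive root.
g = 3: 3^153 ≡ 306; 3^102 ≡ 1 — hits 1, so not a primitive root.
g = 4: 4^153 ≡ 1 — hits 1, so not a primitive root.
g = 5: 5^153 ≡ 306; 5^102 ≡ 289; 5^18 ≡ 81 — none is 1, so 5 is a primitive root.
Hence the least primitive root of 307 is 5.

5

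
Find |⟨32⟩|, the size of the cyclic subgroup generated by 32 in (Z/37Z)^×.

By Lagrange's theorem, ord_37(32) divides φ(37) = 37 − 1 = 36 = 2^2 · 3^2.
Divisors of 36: 1, 2, 3, 4, 6, 9, 12, 18, 36.
Check 32^d mod 37 for each divisor in increasing order:
32^1 ≡ 32 (mod 37)
32^2 ≡ 25 (mod 37)
32^3 ≡ 23 (mod 37)
32^4 ≡ 33 (mod 37)
32^6 ≡ 11 (mod 37)
32^9 ≡ 31 (mod 37)
32^12 ≡ 10 (mod 37)
32^18 ≡ 36 (mod 37)
32^36 ≡ 1 (mod 37) ✓
Hence ord(32) = 36.

36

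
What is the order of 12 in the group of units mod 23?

ord(12) | φ(23) = 23 − 1 = 22 = 2 · 11.
Divisors of 22: 1, 2, 11, 22.
Evaluate successive powers at the divisors of 22:
12^1 ≡ 12 (mod 23)
12^2 ≡ 6 (mod 23)
12^11 ≡ 1 (mod 23) ✓
So ord_23(12) = 11.

11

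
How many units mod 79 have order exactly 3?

2

φ(79) = 79 − 1 = 78 = 2 · 3 · 13.
In a cyclic group of order 78, there are φ(d) elements of order d for each divisor d of 78, and zero for non-divisors.
3 | 78, and φ(3) = 3 − 1 = 2.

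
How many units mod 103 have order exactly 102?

32

φ(103) = 103 − 1 = 102 = 2 · 3 · 17.
In a cyclic group of order 102, there are φ(d) elements of order d for each divisor d of 102, and zero for non-divisors.
102 = 2 · 3 · 17 divides 102, and φ(102) = 32.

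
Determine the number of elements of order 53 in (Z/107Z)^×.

52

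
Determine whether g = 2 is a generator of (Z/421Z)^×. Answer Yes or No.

Yes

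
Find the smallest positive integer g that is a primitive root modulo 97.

φ(97) = 97 − 1 = 96 = 2^5 · 3.
g is a primitive root iff g^(96/q) ≢ 1 (mod 97) for each prime q ∈ {2, 3}.
g = 2: 2^48 ≡ 1 — hits 1, so not a primitive root.
g = 3: 3^48 ≡ 1 — hits 1, so not a primitive root.
g = 4: 4^48 ≡ 1 — hits 1, so not a primitive root.
g = 5: 5^48 ≡ 96; 5^32 ≡ 35 — none is 1, so 5 is a primitive root.
The smallest primitive root modulo 97 is 5.

5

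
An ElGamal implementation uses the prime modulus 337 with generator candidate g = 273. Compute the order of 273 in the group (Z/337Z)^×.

14

Since 273 ∈ (Z/337Z)^×, its order divides φ(337) = 337 − 1 = 336 = 2^4 · 3 · 7.
Divisors of 336: 1, 2, 3, 4, 6, 7, 8, 12, 14, 16, 21, 24, 28, 42, 48, 56, 84, 112, 168, 336.
Check 273^d mod 337 for each divisor in increasing order:
273^1 ≡ 273
273^2 ≡ 52
273^3 ≡ 42
273^4 ≡ 8
273^6 ≡ 79
273^7 ≡ 336
273^8 ≡ 64
273^12 ≡ 175
273^14 ≡ 1
Therefore the multiplicative order of 273 modulo 337 is 14.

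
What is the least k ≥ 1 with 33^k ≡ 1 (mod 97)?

Since 33 ∈ (Z/97Z)^×, its order divides φ(97) = 97 − 1 = 96 = 2^5 · 3.
Divisors of 96: 1, 2, 3, 4, 6, 8, 12, 16, 24, 32, 48, 96.
Compute 33^d (mod 97) for the divisors d until we hit 1:
33^1 ≡ 33
33^2 ≡ 22
33^3 ≡ 47
33^4 ≡ 96
33^6 ≡ 75
33^8 ≡ 1
So ord_97(33) = 8.

8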